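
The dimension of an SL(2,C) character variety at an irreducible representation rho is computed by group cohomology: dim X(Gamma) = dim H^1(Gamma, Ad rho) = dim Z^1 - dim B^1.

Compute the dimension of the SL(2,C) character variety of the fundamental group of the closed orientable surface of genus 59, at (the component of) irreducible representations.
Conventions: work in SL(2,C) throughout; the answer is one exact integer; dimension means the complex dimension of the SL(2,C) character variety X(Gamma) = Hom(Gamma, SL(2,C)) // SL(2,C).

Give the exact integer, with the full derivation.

348

The genus-59 surface group: 2g = 118 generators, one relator prod [a_i, b_i].
Before the relator condition, cocycle space has dim 3*118 = 354.
d_2 is surjective at irreducible rho (its cokernel H^2 is dual to H^0 = 0), so dim Z^1 = 354 - 3 = 351.
dim B^1 = 3 (coboundaries, injective at irreducible rho).
dim H^1 = 351 - 3 = 348 = dim X.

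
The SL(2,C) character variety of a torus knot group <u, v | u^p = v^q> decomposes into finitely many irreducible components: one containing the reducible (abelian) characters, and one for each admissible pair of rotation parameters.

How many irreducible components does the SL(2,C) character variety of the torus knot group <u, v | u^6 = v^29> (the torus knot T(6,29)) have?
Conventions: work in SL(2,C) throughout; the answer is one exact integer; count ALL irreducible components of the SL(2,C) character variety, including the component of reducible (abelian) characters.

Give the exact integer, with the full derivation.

71

In the torus knot group T(6,29), u^6 = v^29 is central, so an irreducible representation sends it to +I or -I (Schur).
So on each irreducible component the traces are pinned: tr(u) = 2*cos(pi*alpha/6) with 1 <= alpha <= 5, tr(v) = 2*cos(pi*beta/29) with 1 <= beta <= 28.
The two central values (-1)^alpha I and (-1)^beta I must be the same matrix, so alpha and beta share a parity.
Counting: 3 odd alphas x 14 odd betas + 2 even alphas x 14 even betas = 42 + 28 = 70.
components with irreducible characters: 70; plus the single component of reducible (abelian) characters: total 71.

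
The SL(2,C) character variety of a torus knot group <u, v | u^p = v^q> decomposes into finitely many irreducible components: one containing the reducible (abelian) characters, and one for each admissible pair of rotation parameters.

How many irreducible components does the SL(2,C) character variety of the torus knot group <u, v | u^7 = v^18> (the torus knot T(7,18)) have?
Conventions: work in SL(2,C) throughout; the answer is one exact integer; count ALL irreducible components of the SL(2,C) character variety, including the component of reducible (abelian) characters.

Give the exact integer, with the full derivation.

52

For T(7,18): irreducibility forces the central element u^7 = v^18 to one of +I, -I.
So on each irreducible component the traces are pinned: tr(u) = 2*cos(pi*alpha/7) with 1 <= alpha <= 6, tr(v) = 2*cos(pi*beta/18) with 1 <= beta <= 17.
Consistency of u^7 = (-1)^alpha I with v^18 = (-1)^beta I forces alpha = beta (mod 2).
Enumerate parity-matched pairs: 3*9 odd-odd plus 3*8 even-even gives 51.
components with irreducible characters: 51; plus the single component of reducible (abelian) characters: total 52.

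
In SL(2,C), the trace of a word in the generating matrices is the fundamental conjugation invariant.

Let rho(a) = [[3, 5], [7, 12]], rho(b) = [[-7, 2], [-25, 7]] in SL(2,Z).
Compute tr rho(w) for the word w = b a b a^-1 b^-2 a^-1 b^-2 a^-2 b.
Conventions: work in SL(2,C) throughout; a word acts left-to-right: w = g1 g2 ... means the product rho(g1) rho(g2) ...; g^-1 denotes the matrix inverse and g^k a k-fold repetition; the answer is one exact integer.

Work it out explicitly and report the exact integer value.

-10752

rho(b) = [[-7, 2], [-25, 7]]
... * rho(a) = [[3, 5], [7, 12]]  ->  [[-7, -11], [-26, -41]]
... * rho(b) = [[-7, 2], [-25, 7]]  ->  [[324, -91], [1207, -339]]
... * rho(a^-1) = [[12, -5], [-7, 3]]  ->  [[4525, -1893], [16857, -7052]]
... * rho(b^-1) = [[7, -2], [25, -7]]  ->  [[-15650, 4201], [-58301, 15650]]
... * rho(b^-1) = [[7, -2], [25, -7]]  ->  [[-4525, 1893], [-16857, 7052]]
... * rho(a^-1) = [[12, -5], [-7, 3]]  ->  [[-67551, 28304], [-251648, 105441]]
... * rho(b^-1) = [[7, -2], [25, -7]]  ->  [[234743, -63026], [874489, -234791]]
... * rho(b^-1) = [[7, -2], [25, -7]]  ->  [[67551, -28304], [251648, -105441]]
... * rho(a^-1) = [[12, -5], [-7, 3]]  ->  [[1008740, -422667], [3757863, -1574563]]
... * rho(a^-1) = [[12, -5], [-7, 3]]  ->  [[15063549, -6311701], [56116297, -23513004]]
... * rho(b) = [[-7, 2], [-25, 7]]  ->  [[52347682, -14054809], [195011021, -52358434]]
tr = 52347682 + -52358434 = -10752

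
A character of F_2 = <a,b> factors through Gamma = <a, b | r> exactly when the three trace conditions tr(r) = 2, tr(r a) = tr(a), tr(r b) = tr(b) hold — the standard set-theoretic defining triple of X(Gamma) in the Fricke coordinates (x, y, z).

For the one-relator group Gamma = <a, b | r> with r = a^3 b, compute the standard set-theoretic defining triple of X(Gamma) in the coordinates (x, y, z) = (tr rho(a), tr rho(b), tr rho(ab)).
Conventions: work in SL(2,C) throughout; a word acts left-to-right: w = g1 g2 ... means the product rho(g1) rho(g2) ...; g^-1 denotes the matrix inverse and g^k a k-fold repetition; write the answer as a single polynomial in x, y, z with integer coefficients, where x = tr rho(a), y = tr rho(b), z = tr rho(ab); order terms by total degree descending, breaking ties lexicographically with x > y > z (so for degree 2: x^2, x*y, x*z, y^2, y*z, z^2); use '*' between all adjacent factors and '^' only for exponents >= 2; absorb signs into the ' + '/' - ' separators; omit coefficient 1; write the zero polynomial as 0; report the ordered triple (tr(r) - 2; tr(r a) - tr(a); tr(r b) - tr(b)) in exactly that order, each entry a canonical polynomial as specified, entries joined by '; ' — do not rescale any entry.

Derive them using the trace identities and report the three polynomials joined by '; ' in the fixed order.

apply: trace(b a^2) = trace(a) trace(b a) - trace(b) = x*z - y
trace(a^3 b) = trace(a) trace(b a^2) - trace(b a) = x^2*z - x*y - z
trace(a^3 b a) = trace(a) trace(a b a^2) - trace(a b a)  (reduce the a square) = x^3*z - x^2*y - 2*x*z + y
use: trace(b^2 a) = trace(b) trace(a b) - trace(a) = y*z - x
use: trace(b^2) = trace(b) trace(b) - trace(1) = y^2 - 2
trace(b^2 a^2) = trace(a) trace(b^2 a) - trace(b^2) = x*y*z - x^2 - y^2 + 2
use: trace(a^3 b^2) = trace(a) trace(b^2 a^2) - trace(b^2 a) = x^2*y*z - x^3 - x*y^2 - y*z + 3*x
assemble the triple (trace(r) - 2; trace(r a) - x; trace(r b) - y)

x^2*z - x*y - z - 2; x^3*z - x^2*y - 2*x*z - x + y; x^2*y*z - x^3 - x*y^2 - y*z + 3*x - y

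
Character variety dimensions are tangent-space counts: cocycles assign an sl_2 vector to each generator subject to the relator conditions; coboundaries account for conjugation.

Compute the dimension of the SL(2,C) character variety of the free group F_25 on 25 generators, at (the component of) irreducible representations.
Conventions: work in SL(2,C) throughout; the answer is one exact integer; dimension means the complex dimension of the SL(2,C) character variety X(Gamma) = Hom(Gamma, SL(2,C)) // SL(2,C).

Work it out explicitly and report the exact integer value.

72

Gamma = F_25 has 25 generators and no relators.
So Z^1 = (sl_2)^25 in full: dim Z^1 = 75.
Irreducibility makes the coboundary map sl_2 -> Z^1 injective (trivial centralizer), so dim B^1 = 3.
dim X = dim H^1 = dim Z^1 - dim B^1 = 75 - 3 = 72.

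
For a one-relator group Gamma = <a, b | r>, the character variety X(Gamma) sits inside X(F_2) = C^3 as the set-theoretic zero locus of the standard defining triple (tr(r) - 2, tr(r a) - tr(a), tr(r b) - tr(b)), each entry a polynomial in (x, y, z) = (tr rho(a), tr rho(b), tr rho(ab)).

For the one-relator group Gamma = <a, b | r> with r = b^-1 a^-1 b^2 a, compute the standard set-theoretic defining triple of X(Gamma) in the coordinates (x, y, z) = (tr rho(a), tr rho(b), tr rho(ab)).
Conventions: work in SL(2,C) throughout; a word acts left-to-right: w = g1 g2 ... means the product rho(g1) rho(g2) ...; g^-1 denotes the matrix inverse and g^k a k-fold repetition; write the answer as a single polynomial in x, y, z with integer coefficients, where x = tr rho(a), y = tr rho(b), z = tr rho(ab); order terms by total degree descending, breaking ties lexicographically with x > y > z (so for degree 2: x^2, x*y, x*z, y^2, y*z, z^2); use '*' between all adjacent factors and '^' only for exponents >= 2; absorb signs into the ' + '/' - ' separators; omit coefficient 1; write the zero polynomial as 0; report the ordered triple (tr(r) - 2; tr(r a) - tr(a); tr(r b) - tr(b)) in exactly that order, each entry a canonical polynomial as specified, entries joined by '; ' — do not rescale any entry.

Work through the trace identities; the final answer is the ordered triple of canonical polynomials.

trace(a^2 b) = trace(a) * trace(b a) - trace(b)   [square of a] = x*z - y
trace(a^2) = trace(a) * trace(a) - trace(1)   [square of a] = x^2 - 2
trace(a b^2 a) = trace(b) * trace(a^2 b) - trace(a^2)   [square of b] = x*y*z - x^2 - y^2 + 2
trace(a b a b) = trace(b a) * trace(b a) - trace(1)   [split at a repeated b] = z^2 - 2
trace(a b^2 a b) = trace(b) * trace(a b a b) - trace(a b a)   [square of b] = y*z^2 - x*z - y
trace(b^2 a b^-1 a) = trace(a b^2 a) * trace(b) - trace(a b^2 a b)   [inverse elimination on b] = x*y^2*z - x^2*y - y^3 - y*z^2 + x*z + 3*y
use: trace(b^-1 a^-1 b^2 a) = trace(b^2 a b^-1) * trace(a) - trace(b^2 a b^-1 a)   [inverse elimination on a] = -x*y^2*z + x^2*y + y^3 + y*z^2 - 3*y
apply: trace(a b^2) = trace(b) * trace(a b) - trace(a)  (reduce the b square) = y*z - x
trace(a b^2 a^2) = trace(a) * trace(a b^2 a) - trace(a b^2)  (reduce the a square) = x^2*y*z - x^3 - x*y^2 - y*z + 3*x
trace(b a b^2) = trace(b) * trace(a b^2) - trace(a b)  (reduce the b square) = y^2*z - x*y - z
use: trace(a b^2 a^2 b) = trace(a) * trace(b a b^2 a) - trace(b a b^2)  (reduce the a square) = x*y*z^2 - x^2*z - y^2*z + z
trace(b^2 a^2 b^-1 a) = trace(a b^2 a^2) * trace(b) - trace(a b^2 a^2 b)  (eliminate b^-1) = x^2*y^2*z - x^3*y - x*y^3 - x*y*z^2 + x^2*z + 3*x*y - z
apply: trace(b^-1 a^-1 b^2 a^2) = trace(b^2 a^2 b^-1) * trace(a) - trace(b^2 a^2 b^-1 a)  (eliminate a^-1) = -x^2*y^2*z + x^3*y + x*y^3 + x*y*z^2 - 4*x*y + z
trace(b^2) = trace(b) * trace(b) - trace(1)  (reduce the b square) = y^2 - 2
assemble the triple (trace(r) - 2; trace(r a) - x; trace(r b) - y)

-x*y^2*z + x^2*y + y^3 + y*z^2 - 3*y - 2; -x^2*y^2*z + x^3*y + x*y^3 + x*y*z^2 - 4*x*y - x + z; y^2 - y - 2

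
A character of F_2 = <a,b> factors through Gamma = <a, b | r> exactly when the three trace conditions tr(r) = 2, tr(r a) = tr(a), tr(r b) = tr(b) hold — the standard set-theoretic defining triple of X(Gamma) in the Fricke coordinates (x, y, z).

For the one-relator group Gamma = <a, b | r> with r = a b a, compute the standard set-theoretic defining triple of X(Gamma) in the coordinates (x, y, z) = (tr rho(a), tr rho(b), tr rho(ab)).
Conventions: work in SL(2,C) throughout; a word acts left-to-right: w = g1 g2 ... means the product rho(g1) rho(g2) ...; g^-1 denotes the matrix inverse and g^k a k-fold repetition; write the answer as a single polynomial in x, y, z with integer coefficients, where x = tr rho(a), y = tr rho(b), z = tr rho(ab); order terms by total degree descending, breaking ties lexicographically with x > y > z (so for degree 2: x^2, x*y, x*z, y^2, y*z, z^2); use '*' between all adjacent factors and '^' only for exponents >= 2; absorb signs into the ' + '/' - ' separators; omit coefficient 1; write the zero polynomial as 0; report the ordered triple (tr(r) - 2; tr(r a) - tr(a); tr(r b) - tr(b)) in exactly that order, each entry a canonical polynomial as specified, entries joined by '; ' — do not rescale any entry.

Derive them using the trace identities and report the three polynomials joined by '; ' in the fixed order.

x*z - y - 2; x^2*z - x*y - x - z; z^2 - y - 2

tr(a b a) = tr(a)*tr(b a) - tr(b)  (reduce the a square) = x*z - y
tr(a b a^2) = tr(a)*tr(b a^2) - tr(b a)   [square of a] = x^2*z - x*y - z
tr(a b a b) = tr(a b)*tr(a b) - tr(1) = z^2 - 2
assemble the triple (tr(r) - 2; tr(r a) - x; tr(r b) - y)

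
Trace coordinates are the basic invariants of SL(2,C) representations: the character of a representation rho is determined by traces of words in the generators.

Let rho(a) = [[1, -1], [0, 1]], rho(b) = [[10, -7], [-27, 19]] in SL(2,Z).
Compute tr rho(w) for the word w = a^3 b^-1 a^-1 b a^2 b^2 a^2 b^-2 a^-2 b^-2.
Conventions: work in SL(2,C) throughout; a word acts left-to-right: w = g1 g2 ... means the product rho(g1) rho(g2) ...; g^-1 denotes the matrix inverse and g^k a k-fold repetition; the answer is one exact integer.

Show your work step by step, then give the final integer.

rho(a) = [[1, -1], [0, 1]]
... * rho(a) = [[1, -1], [0, 1]]  ->  [[1, -2], [0, 1]]
... * rho(a) = [[1, -1], [0, 1]]  ->  [[1, -3], [0, 1]]
... * rho(b^-1) = [[19, 7], [27, 10]]  ->  [[-62, -23], [27, 10]]
... * rho(a^-1) = [[1, 1], [0, 1]]  ->  [[-62, -85], [27, 37]]
... * rho(b) = [[10, -7], [-27, 19]]  ->  [[1675, -1181], [-729, 514]]
... * rho(a) = [[1, -1], [0, 1]]  ->  [[1675, -2856], [-729, 1243]]
... * rho(a) = [[1, -1], [0, 1]]  ->  [[1675, -4531], [-729, 1972]]
... * rho(b) = [[10, -7], [-27, 19]]  ->  [[139087, -97814], [-60534, 42571]]
... * rho(b) = [[10, -7], [-27, 19]]  ->  [[4031848, -2832075], [-1754757, 1232587]]
... * rho(a) = [[1, -1], [0, 1]]  ->  [[4031848, -6863923], [-1754757, 2987344]]
... * rho(a) = [[1, -1], [0, 1]]  ->  [[4031848, -10895771], [-1754757, 4742101]]
... * rho(b^-1) = [[19, 7], [27, 10]]  ->  [[-217580705, -80734774], [94696344, 35137711]]
... * rho(b^-1) = [[19, 7], [27, 10]]  ->  [[-6313872293, -2330412675], [2747948733, 1014251518]]
... * rho(a^-1) = [[1, 1], [0, 1]]  ->  [[-6313872293, -8644284968], [2747948733, 3762200251]]
... * rho(a^-1) = [[1, 1], [0, 1]]  ->  [[-6313872293, -14958157261], [2747948733, 6510148984]]
... * rho(b^-1) = [[19, 7], [27, 10]]  ->  [[-523833819614, -193778678661], [227985048495, 84337130971]]
... * rho(b^-1) = [[19, 7], [27, 10]]  ->  [[-15184866896513, -5604623523908], [6608818457622, 2439266649175]]
tr = -15184866896513 + 2439266649175 = -12745600247338

-12745600247338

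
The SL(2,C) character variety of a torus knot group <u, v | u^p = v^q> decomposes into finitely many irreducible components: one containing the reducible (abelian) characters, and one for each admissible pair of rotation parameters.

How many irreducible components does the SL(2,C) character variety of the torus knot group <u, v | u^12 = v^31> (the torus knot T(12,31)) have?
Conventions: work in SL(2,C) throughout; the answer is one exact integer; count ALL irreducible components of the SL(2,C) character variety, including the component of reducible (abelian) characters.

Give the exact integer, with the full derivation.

166

For T(12,31): irreducibility forces the central element u^12 = v^31 to one of +I, -I.
On an irreducible component, tr(u) is locked at 2*cos(pi*alpha/12) for some alpha in 1..11, and tr(v) at 2*cos(pi*beta/31) for some beta in 1..30.
u^12 = (-1)^alpha I and v^31 = (-1)^beta I must agree, so alpha and beta have equal parity.
Counting: 6 odd alphas x 15 odd betas + 5 even alphas x 15 even betas = 90 + 75 = 165.
Total: 165 irreducible-character components + 1 reducible (abelian) component = 166.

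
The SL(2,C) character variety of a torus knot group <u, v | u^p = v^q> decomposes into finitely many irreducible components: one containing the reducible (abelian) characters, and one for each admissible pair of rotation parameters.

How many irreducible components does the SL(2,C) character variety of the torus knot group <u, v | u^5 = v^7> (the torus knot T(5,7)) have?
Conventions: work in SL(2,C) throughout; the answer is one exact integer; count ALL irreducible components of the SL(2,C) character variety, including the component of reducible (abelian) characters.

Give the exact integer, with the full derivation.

13

For T(5,7): irreducibility forces the central element u^5 = v^7 to one of +I, -I.
This locks tr(u) to 2*cos(pi*alpha/5), alpha in 1..4, and tr(v) to 2*cos(pi*beta/7), beta in 1..6, on each component of irreducible characters.
u^5 = (-1)^alpha I and v^7 = (-1)^beta I must agree, so alpha and beta have equal parity.
Enumerate parity-matched pairs: 2*3 odd-odd plus 2*3 even-even gives 12.
components with irreducible characters: 12; plus the single component of reducible (abelian) characters: total 13.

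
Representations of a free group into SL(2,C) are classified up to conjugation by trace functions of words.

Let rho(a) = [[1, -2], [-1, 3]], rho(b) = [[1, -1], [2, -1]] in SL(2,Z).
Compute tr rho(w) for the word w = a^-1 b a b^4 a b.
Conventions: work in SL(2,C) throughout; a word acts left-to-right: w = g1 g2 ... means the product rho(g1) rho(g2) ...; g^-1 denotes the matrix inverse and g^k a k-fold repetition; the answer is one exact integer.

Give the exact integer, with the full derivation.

rho(a^-1) = [[3, 2], [1, 1]]
... * rho(b) = [[1, -1], [2, -1]]  ->  [[7, -5], [3, -2]]
... * rho(a) = [[1, -2], [-1, 3]]  ->  [[12, -29], [5, -12]]
... * rho(b) = [[1, -1], [2, -1]]  ->  [[-46, 17], [-19, 7]]
... * rho(b) = [[1, -1], [2, -1]]  ->  [[-12, 29], [-5, 12]]
... * rho(b) = [[1, -1], [2, -1]]  ->  [[46, -17], [19, -7]]
... * rho(b) = [[1, -1], [2, -1]]  ->  [[12, -29], [5, -12]]
... * rho(a) = [[1, -2], [-1, 3]]  ->  [[41, -111], [17, -46]]
... * rho(b) = [[1, -1], [2, -1]]  ->  [[-181, 70], [-75, 29]]
tr = -181 + 29 = -152

-152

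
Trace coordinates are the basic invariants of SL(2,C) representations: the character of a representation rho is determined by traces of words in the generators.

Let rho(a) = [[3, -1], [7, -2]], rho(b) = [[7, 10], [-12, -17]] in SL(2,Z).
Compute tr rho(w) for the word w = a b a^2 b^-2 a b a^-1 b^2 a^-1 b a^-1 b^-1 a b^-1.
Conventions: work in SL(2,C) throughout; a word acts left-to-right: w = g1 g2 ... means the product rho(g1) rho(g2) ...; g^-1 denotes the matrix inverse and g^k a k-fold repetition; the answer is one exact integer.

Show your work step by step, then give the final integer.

rho(a) = [[3, -1], [7, -2]]
... * rho(b) = [[7, 10], [-12, -17]]  ->  [[33, 47], [73, 104]]
... * rho(a) = [[3, -1], [7, -2]]  ->  [[428, -127], [947, -281]]
... * rho(a) = [[3, -1], [7, -2]]  ->  [[395, -174], [874, -385]]
... * rho(b^-1) = [[-17, -10], [12, 7]]  ->  [[-8803, -5168], [-19478, -11435]]
... * rho(b^-1) = [[-17, -10], [12, 7]]  ->  [[87635, 51854], [193906, 114735]]
... * rho(a) = [[3, -1], [7, -2]]  ->  [[625883, -191343], [1384863, -423376]]
... * rho(b) = [[7, 10], [-12, -17]]  ->  [[6677297, 9511661], [14774553, 21046022]]
... * rho(a^-1) = [[-2, 1], [-7, 3]]  ->  [[-79936221, 35212280], [-176871260, 77912619]]
... * rho(b) = [[7, 10], [-12, -17]]  ->  [[-982100907, -1397970970], [-2173050248, -3093227123]]
... * rho(b) = [[7, 10], [-12, -17]]  ->  [[9900945291, 13944497420], [21907373740, 30854358611]]
... * rho(a^-1) = [[-2, 1], [-7, 3]]  ->  [[-117413372522, 51734437551], [-259795257757, 114470449573]]
... * rho(b) = [[7, 10], [-12, -17]]  ->  [[-1442706858266, -2053619163587], [-3192212199175, -4543950220311]]
... * rho(a^-1) = [[-2, 1], [-7, 3]]  ->  [[17260747861641, -7603564349027], [38192075940527, -16824062860108]]
... * rho(b^-1) = [[-17, -10], [12, 7]]  ->  [[-384675485836221, -225832429059599], [-851154045310255, -499689199426026]]
... * rho(a) = [[3, -1], [7, -2]]  ->  [[-2734853460925856, 836340343955419], [-6051286531912947, 1850532444162307]]
... * rho(b^-1) = [[-17, -10], [12, 7]]  ->  [[56528592963204580, 33202917016946493], [125078260372467783, 73466592428265619]]
tr = 56528592963204580 + 73466592428265619 = 129995185391470199

129995185391470199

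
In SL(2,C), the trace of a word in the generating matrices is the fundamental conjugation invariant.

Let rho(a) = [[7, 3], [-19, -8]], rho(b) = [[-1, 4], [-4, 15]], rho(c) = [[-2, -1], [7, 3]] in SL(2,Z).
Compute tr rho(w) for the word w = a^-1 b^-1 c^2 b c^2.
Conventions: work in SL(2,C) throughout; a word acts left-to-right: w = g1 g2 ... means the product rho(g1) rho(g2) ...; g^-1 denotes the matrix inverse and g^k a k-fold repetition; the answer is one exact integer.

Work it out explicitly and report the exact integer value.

13539

rho(a^-1) = [[-8, -3], [19, 7]]
... * rho(b^-1) = [[15, -4], [4, -1]]  ->  [[-132, 35], [313, -83]]
... * rho(c) = [[-2, -1], [7, 3]]  ->  [[509, 237], [-1207, -562]]
... * rho(c) = [[-2, -1], [7, 3]]  ->  [[641, 202], [-1520, -479]]
... * rho(b) = [[-1, 4], [-4, 15]]  ->  [[-1449, 5594], [3436, -13265]]
... * rho(c) = [[-2, -1], [7, 3]]  ->  [[42056, 18231], [-99727, -43231]]
... * rho(c) = [[-2, -1], [7, 3]]  ->  [[43505, 12637], [-103163, -29966]]
tr = 43505 + -29966 = 13539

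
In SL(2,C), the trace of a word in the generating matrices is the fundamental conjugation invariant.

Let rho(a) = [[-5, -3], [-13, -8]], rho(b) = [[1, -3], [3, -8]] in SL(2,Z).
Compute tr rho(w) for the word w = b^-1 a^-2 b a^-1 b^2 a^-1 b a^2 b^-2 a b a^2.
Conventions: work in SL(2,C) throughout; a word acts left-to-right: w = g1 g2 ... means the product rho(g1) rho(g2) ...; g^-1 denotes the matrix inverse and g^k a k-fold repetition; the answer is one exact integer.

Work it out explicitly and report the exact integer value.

rho(b^-1) = [[-8, 3], [-3, 1]]
... * rho(a^-1) = [[-8, 3], [13, -5]]  ->  [[103, -39], [37, -14]]
... * rho(a^-1) = [[-8, 3], [13, -5]]  ->  [[-1331, 504], [-478, 181]]
... * rho(b) = [[1, -3], [3, -8]]  ->  [[181, -39], [65, -14]]
... * rho(a^-1) = [[-8, 3], [13, -5]]  ->  [[-1955, 738], [-702, 265]]
... * rho(b) = [[1, -3], [3, -8]]  ->  [[259, -39], [93, -14]]
... * rho(b) = [[1, -3], [3, -8]]  ->  [[142, -465], [51, -167]]
... * rho(a^-1) = [[-8, 3], [13, -5]]  ->  [[-7181, 2751], [-2579, 988]]
... * rho(b) = [[1, -3], [3, -8]]  ->  [[1072, -465], [385, -167]]
... * rho(a) = [[-5, -3], [-13, -8]]  ->  [[685, 504], [246, 181]]
... * rho(a) = [[-5, -3], [-13, -8]]  ->  [[-9977, -6087], [-3583, -2186]]
... * rho(b^-1) = [[-8, 3], [-3, 1]]  ->  [[98077, -36018], [35222, -12935]]
... * rho(b^-1) = [[-8, 3], [-3, 1]]  ->  [[-676562, 258213], [-242971, 92731]]
... * rho(a) = [[-5, -3], [-13, -8]]  ->  [[26041, -36018], [9352, -12935]]
... * rho(b) = [[1, -3], [3, -8]]  ->  [[-82013, 210021], [-29453, 75424]]
... * rho(a) = [[-5, -3], [-13, -8]]  ->  [[-2320208, -1434129], [-833247, -515033]]
... * rho(a) = [[-5, -3], [-13, -8]]  ->  [[30244717, 18433656], [10861664, 6620005]]
tr = 30244717 + 6620005 = 36864722

36864722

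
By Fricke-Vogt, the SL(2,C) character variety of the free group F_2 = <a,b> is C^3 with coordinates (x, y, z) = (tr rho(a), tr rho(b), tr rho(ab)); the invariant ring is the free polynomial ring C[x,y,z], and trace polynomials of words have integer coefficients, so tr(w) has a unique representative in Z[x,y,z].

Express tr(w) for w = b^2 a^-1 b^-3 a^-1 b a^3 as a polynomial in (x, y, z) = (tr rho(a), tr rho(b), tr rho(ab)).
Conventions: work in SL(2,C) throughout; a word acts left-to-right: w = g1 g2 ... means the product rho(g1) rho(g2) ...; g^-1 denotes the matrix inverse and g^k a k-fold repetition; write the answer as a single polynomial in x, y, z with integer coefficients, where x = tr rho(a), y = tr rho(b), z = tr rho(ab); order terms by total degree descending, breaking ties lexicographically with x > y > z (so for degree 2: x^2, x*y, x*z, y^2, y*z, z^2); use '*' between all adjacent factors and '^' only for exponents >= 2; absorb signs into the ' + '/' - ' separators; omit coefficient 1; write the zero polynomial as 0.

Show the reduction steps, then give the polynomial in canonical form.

apply: trace(a b a) = trace(a)*trace(b a) - trace(b) = x*z - y
apply: trace(a^3 b) = trace(a)*trace(a b a) - trace(a b) = x^2*z - x*y - z
apply: trace(b^2 a) = trace(b)*trace(a b) - trace(a) = y*z - x
trace(b^2) = trace(b)*trace(b) - trace(1) = y^2 - 2
apply: trace(a b^2 a) = trace(a)*trace(b^2 a) - trace(b^2) = x*y*z - x^2 - y^2 + 2
apply: trace(a b^2 a^2) = trace(a)*trace(a b^2 a) - trace(a b^2) = x^2*y*z - x^3 - x*y^2 - y*z + 3*x
apply: trace(a^3 b^2 a) = trace(a)*trace(a b^2 a^2) - trace(a b^2 a) = x^3*y*z - x^4 - x^2*y^2 - 2*x*y*z + 4*x^2 + y^2 - 2
apply: trace(a b a b) = trace(a b)*trace(a b) - trace(1)   [split at repeated a] = z^2 - 2
use: trace(b^2 a b a) = trace(b)*trace(a b a b) - trace(a b a) = y*z^2 - x*z - y
trace(b^2 a b) = trace(b)*trace(b a b) - trace(b a) = y^2*z - x*y - z
apply: trace(b^2 a b a^2) = trace(a)*trace(b^2 a b a) - trace(b^2 a b) = x*y*z^2 - x^2*z - y^2*z + z
use: trace(a^3 b^2 a b) = trace(a)*trace(b^2 a b a^2) - trace(b^2 a b a) = x^2*y*z^2 - x^3*z - x*y^2*z - y*z^2 + 2*x*z + y
trace(b^-1 a^3 b^2 a) = trace(a^3 b^2 a)*trace(b) - trace(a^3 b^2 a b) = x^3*y^2*z - x^4*y - x^2*y^3 - x^2*y*z^2 + x^3*z - x*y^2*z + 4*x^2*y + y^3 + y*z^2 - 2*x*z - 3*y
trace(b^-1 a^3 b^2 a^-1) = trace(b^-1 a^3 b^2)*trace(a) - trace(b^-1 a^3 b^2 a) = -x^3*y^2*z + x^4*y + x^2*y^3 + x^2*y*z^2 + x*y^2*z - 5*x^2*y - y^3 - y*z^2 + x*z + 3*y
apply: trace(a^3 b^2 a^-1 b^-2) = trace(b^-1 a^3 b^2 a^-1)*trace(b) - trace(b^-1 a^3 b^2 a^-1 b) = -x^3*y^3*z + x^4*y^2 + x^2*y^4 + x^2*y^2*z^2 + x*y^3*z - 5*x^2*y^2 - y^4 - y^2*z^2 + x^2 + 4*y^2 - 2
use: trace(a b a^3) = trace(a)*trace(b a^3) - trace(b a^2) = x^3*z - x^2*y - 2*x*z + y
trace(b a b a^2) = trace(a)*trace(b a b a) - trace(b a b) = x*z^2 - y*z - x
use: trace(a b a^3 b) = trace(a)*trace(b a b a^2) - trace(b a b a) = x^2*z^2 - x*y*z - x^2 - z^2 + 2
apply: trace(b^-1 a b a^3) = trace(a b a^3)*trace(b) - trace(a b a^3 b) = x^3*y*z - x^2*y^2 - x^2*z^2 - x*y*z + x^2 + y^2 + z^2 - 2
use: trace(b a^2 b^2) = trace(b)*trace(a^2 b^2) - trace(a^2 b) = x*y^2*z - x^2*y - y^3 - x*z + 3*y
use: trace(b^2 a^2 b a^2) = trace(a)*trace(b a^2 b^2 a) - trace(b a^2 b^2) = x^2*y*z^2 - x^3*z - 2*x*y^2*z + x^2*y + y^3 + 2*x*z - 3*y
trace(b^2 a^2 b a) = trace(b)*trace(a^2 b a b) - trace(a^2 b a) = x*y*z^2 - x^2*z - y^2*z + z
use: trace(a b a^3 b^2 a) = trace(a)*trace(b^2 a^2 b a^2) - trace(b^2 a^2 b a) = x^3*y*z^2 - x^4*z - 2*x^2*y^2*z + x^3*y + x*y^3 - x*y*z^2 + 3*x^2*z + y^2*z - 3*x*y - z
trace(a b a b a b) = trace(b a)*trace(b a b a) - trace(b^-1 a^-1)   [split at repeated b] = z^3 - 3*z
trace(b^2 a b a b a) = trace(b)*trace(a b a b a b) - trace(a b a b a) = y*z^3 - x*z^2 - 2*y*z + x
use: trace(b^2 a b a b) = trace(b)*trace(b a b a b) - trace(b a b a) = y^2*z^2 - x*y*z - y^2 - z^2 + 2
apply: trace(b^2 a b a b a^2) = trace(a)*trace(b^2 a b a b a) - trace(b^2 a b a b) = x*y*z^3 - x^2*z^2 - y^2*z^2 - x*y*z + x^2 + y^2 + z^2 - 2
apply: trace(a b a^3 b^2 a b) = trace(a)*trace(b^2 a b a b a^2) - trace(b^2 a b a b a) = x^2*y*z^3 - x^3*z^2 - x*y^2*z^2 - x^2*y*z - y*z^3 + x^3 + x*y^2 + 2*x*z^2 + 2*y*z - 3*x
trace(b^-1 a b a^3 b^2 a) = trace(a b a^3 b^2 a)*trace(b) - trace(a b a^3 b^2 a b) = x^3*y^2*z^2 - x^4*y*z - 2*x^2*y^3*z - x^2*y*z^3 + x^3*y^2 + x^3*z^2 + x*y^4 + 4*x^2*y*z + y^3*z + y*z^3 - x^3 - 4*x*y^2 - 2*x*z^2 - 3*y*z + 3*x
use: trace(a b a^3 b^2 a b^-2) = trace(b^-1 a b a^3 b^2 a)*trace(b) - trace(b^-1 a b a^3 b^2 a b) = x^3*y^3*z^2 - x^4*y^2*z - 2*x^2*y^4*z - x^2*y^2*z^3 + x^3*y^3 + x*y^5 + x^4*z + 6*x^2*y^2*z + y^4*z + y^2*z^3 - 2*x^3*y - 5*x*y^3 - x*y*z^2 - 3*x^2*z - 4*y^2*z + 6*x*y + z
trace(b^-3 a b a^3 b^2 a) = trace(a b a^3 b^2 a b^-2)*trace(b) - trace(a b a^3 b^2 a b^-1) = x^3*y^4*z^2 - x^4*y^3*z - 2*x^2*y^5*z - x^2*y^3*z^3 + x^3*y^4 - x^3*y^2*z^2 + x*y^6 + 2*x^4*y*z + 8*x^2*y^3*z + x^2*y*z^3 + y^5*z + y^3*z^3 - 3*x^3*y^2 - x^3*z^2 - 6*x*y^4 - x*y^2*z^2 - 7*x^2*y*z - 5*y^3*z - y*z^3 + x^3 + 10*x*y^2 + 2*x*z^2 + 4*y*z - 3*x
apply: trace(b a^3 b^2 a^-1 b^-3 a) = trace(b^-3 a b a^3 b^2)*trace(a) - trace(b^-3 a b a^3 b^2 a) = -x^3*y^4*z^2 + x^4*y^3*z + 2*x^2*y^5*z + x^2*y^3*z^3 - x^3*y^4 + x^3*y^2*z^2 - x*y^6 - x^4*y*z - 8*x^2*y^3*z - x^2*y*z^3 - y^5*z - y^3*z^3 + 2*x^3*y^2 + 6*x*y^4 + x*y^2*z^2 + 6*x^2*y*z + 5*y^3*z + y*z^3 - 9*x*y^2 - x*z^2 - 4*y*z + x
trace(b^2 a^-1 b^-3 a^-1 b a^3) = trace(b a^3 b^2 a^-1 b^-3)*trace(a) - trace(b a^3 b^2 a^-1 b^-3 a) = x^3*y^4*z^2 - 2*x^4*y^3*z - 2*x^2*y^5*z - x^2*y^3*z^3 + x^5*y^2 + 2*x^3*y^4 + x*y^6 + x^4*y*z + 9*x^2*y^3*z + x^2*y*z^3 + y^5*z + y^3*z^3 - 7*x^3*y^2 - 7*x*y^4 - 2*x*y^2*z^2 - 6*x^2*y*z - 5*y^3*z - y*z^3 + x^3 + 13*x*y^2 + x*z^2 + 4*y*z - 3*x

x^3*y^4*z^2 - 2*x^4*y^3*z - 2*x^2*y^5*z - x^2*y^3*z^3 + x^5*y^2 + 2*x^3*y^4 + x*y^6 + x^4*y*z + 9*x^2*y^3*z + x^2*y*z^3 + y^5*z + y^3*z^3 - 7*x^3*y^2 - 7*x*y^4 - 2*x*y^2*z^2 - 6*x^2*y*z - 5*y^3*z - y*z^3 + x^3 + 13*x*y^2 + x*z^2 + 4*y*z - 3*x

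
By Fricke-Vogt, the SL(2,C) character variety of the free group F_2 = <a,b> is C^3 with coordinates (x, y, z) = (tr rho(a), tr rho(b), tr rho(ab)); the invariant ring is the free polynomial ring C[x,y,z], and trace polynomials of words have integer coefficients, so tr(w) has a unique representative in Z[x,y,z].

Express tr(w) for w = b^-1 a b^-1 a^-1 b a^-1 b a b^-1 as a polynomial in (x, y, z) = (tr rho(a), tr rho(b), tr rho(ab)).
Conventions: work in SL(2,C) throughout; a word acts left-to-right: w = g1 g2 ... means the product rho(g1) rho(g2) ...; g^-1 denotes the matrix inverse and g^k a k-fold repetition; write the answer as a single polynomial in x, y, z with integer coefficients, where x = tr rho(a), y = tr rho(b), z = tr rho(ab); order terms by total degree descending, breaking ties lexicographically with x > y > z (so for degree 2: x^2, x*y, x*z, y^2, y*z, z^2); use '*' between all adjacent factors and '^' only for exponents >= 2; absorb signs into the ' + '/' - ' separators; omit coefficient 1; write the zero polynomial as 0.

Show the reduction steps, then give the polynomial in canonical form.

and trace(a b^-1) = trace(a) trace(b) - trace(a b) = x*y - z
and trace(a b a) = trace(a) trace(b a) - trace(b) = x*z - y
next, trace(a^3 b) = trace(a) trace(a b a) - trace(a b) = x^2*z - x*y - z
trace(a^2) = trace(a) trace(a) - trace(1) = x^2 - 2
trace(a^3) = trace(a) trace(a^2) - trace(a) = x^3 - 3*x
trace(a^2 b^2 a) = trace(b) trace(a^3 b) - trace(a^3) = x^2*y*z - x^3 - x*y^2 - y*z + 3*x
and trace(a b a b) = trace(a b) trace(a b) - trace(1)   [split at repeated a] = z^2 - 2
next, trace(b^2 a b a) = trace(b) trace(a b a b) - trace(a b a) = y*z^2 - x*z - y
trace(b a b) = trace(b) trace(a b) - trace(a) = y*z - x
next, trace(b^2 a b) = trace(b) trace(b a b) - trace(b a) = y^2*z - x*y - z
next, trace(a^2 b^2 a b) = trace(a) trace(b^2 a b a) - trace(b^2 a b) = x*y*z^2 - x^2*z - y^2*z + z
trace(a b^2 a b^-1 a) = trace(a^2 b^2 a) trace(b) - trace(a^2 b^2 a b) = x^2*y^2*z - x^3*y - x*y^3 - x*y*z^2 + x^2*z + 3*x*y - z
next, trace(a^2 b a b) = trace(a) trace(b a b a) - trace(b a b) = x*z^2 - y*z - x
and trace(a b a b^2 a) = trace(b) trace(a^2 b a b) - trace(a^2 b a) = x*y*z^2 - x^2*z - y^2*z + z
and trace(a b a b a b) = trace(a b) trace(a b a b) - trace(a^-1 b^-1)   [split at repeated a] = z^3 - 3*z
trace(a b a b^2 a b) = trace(b) trace(a b a b a b) - trace(a b a b a) = y*z^3 - x*z^2 - 2*y*z + x
next, trace(a b^2 a b^-1 a b) = trace(a b a b^2 a) trace(b) - trace(a b a b^2 a b) = x*y^2*z^2 - x^2*y*z - y^3*z - y*z^3 + x*z^2 + 3*y*z - x
and trace(b a b^-1 a b^-1 a b) = trace(a b^2 a b^-1 a) trace(b) - trace(a b^2 a b^-1 a b) = x^2*y^3*z - x^3*y^2 - x*y^4 - 2*x*y^2*z^2 + 2*x^2*y*z + y^3*z + y*z^3 + 3*x*y^2 - x*z^2 - 4*y*z + x
trace(a b a b a^2) = trace(a) trace(a b a b a) - trace(a b a b) = x^2*z^2 - x*y*z - x^2 - z^2 + 2
trace(a b a b a^2 b) = trace(a) trace(b a b a b a) - trace(b a b a b) = x*z^3 - y*z^2 - 2*x*z + y
and trace(a b^-1 a b a b a) = trace(a b a b a^2) trace(b) - trace(a b a b a^2 b) = x^2*y*z^2 - x*y^2*z - x*z^3 - x^2*y + 2*x*z + y
next, trace(a b a b a b a b) = trace(a b a b) trace(a b a b) - trace(1)   [split at repeated a] = z^4 - 4*z^2 + 2
trace(a b^-1 a b a b a b) = trace(a b a b a b a) trace(b) - trace(a b a b a b a b) = x*y*z^3 - y^2*z^2 - z^4 - 2*x*y*z + y^2 + 4*z^2 - 2
next, trace(b a b^-1 a b^-1 a b a) = trace(a b^-1 a b a b a) trace(b) - trace(a b^-1 a b a b a b) = x^2*y^2*z^2 - x*y^3*z - 2*x*y*z^3 - x^2*y^2 + y^2*z^2 + z^4 + 4*x*y*z - 4*z^2 + 2
and trace(b^-1 a b^-1 a b a^-1 b a) = trace(b a b^-1 a b^-1 a b) trace(a) - trace(b a b^-1 a b^-1 a b a) = x^3*y^3*z - x^4*y^2 - x^2*y^4 - 3*x^2*y^2*z^2 + 2*x^3*y*z + 2*x*y^3*z + 3*x*y*z^3 + 4*x^2*y^2 - x^2*z^2 - y^2*z^2 - z^4 - 8*x*y*z + x^2 + 4*z^2 - 2
and trace(a b a^-1 b a^2) = trace(b a^3 b) trace(a) - trace(b a^3 b a) = x^3*y*z - x^4 - x^2*y^2 - x^2*z^2 + 4*x^2 + z^2 - 2
next, trace(a b a^-1 b a^2 b) = trace(b a^2 b a b) trace(a) - trace(b a^2 b a b a) = x^2*y*z^2 - x^3*z - x*y^2*z - x*z^3 + y*z^2 + 3*x*z - y
trace(a b^-1 a b a^-1 b a) = trace(a b a^-1 b a^2) trace(b) - trace(a b a^-1 b a^2 b) = x^3*y^2*z - x^4*y - x^2*y^3 - 2*x^2*y*z^2 + x^3*z + x*y^2*z + x*z^3 + 4*x^2*y - 3*x*z - y
next, trace(b a^-1 b a b^-2 a b^-1 a) = trace(b^-1 a b^-1 a b a^-1 b a) trace(b) - trace(b^-1 a b^-1 a b a^-1 b a b) = x^3*y^4*z - x^4*y^3 - x^2*y^5 - 3*x^2*y^3*z^2 + x^3*y^2*z + 2*x*y^4*z + 3*x*y^2*z^3 + x^4*y + 5*x^2*y^3 + x^2*y*z^2 - y^3*z^2 - y*z^4 - x^3*z - 9*x*y^2*z - x*z^3 - 3*x^2*y + 4*y*z^2 + 3*x*z - y
next, trace(b^-1 a b^-1 a^-1 b a^-1 b a b^-1) = trace(b a^-1 b a b^-2 a b^-1) trace(a) - trace(b a^-1 b a b^-2 a b^-1 a) = -x^3*y^4*z + x^4*y^3 + x^2*y^5 + 3*x^2*y^3*z^2 - x^3*y^2*z - 2*x*y^4*z - 3*x*y^2*z^3 - x^4*y - 5*x^2*y^3 - x^2*y*z^2 + y^3*z^2 + y*z^4 + x^3*z + 9*x*y^2*z + x*z^3 + 4*x^2*y - 4*y*z^2 - 4*x*z + y

-x^3*y^4*z + x^4*y^3 + x^2*y^5 + 3*x^2*y^3*z^2 - x^3*y^2*z - 2*x*y^4*z - 3*x*y^2*z^3 - x^4*y - 5*x^2*y^3 - x^2*y*z^2 + y^3*z^2 + y*z^4 + x^3*z + 9*x*y^2*z + x*z^3 + 4*x^2*y - 4*y*z^2 - 4*x*z + y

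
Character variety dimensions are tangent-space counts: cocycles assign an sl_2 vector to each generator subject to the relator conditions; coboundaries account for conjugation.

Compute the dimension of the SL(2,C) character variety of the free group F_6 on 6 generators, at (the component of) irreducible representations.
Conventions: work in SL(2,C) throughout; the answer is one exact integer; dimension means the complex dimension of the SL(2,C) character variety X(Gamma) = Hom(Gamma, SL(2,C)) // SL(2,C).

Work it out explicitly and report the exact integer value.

Here Gamma is free of rank 6 — no relator constrains a cocycle.
Z^1(Gamma, Ad rho) = (sl_2)^6: a cocycle is a free choice of one sl_2 vector per generator, so dim Z^1 = 3*6 = 18.
dim B^1 = 3: the coboundary map is injective because an irreducible image has centralizer 0 in sl_2.
dim X = dim H^1 = dim Z^1 - dim B^1 = 18 - 3 = 15.

15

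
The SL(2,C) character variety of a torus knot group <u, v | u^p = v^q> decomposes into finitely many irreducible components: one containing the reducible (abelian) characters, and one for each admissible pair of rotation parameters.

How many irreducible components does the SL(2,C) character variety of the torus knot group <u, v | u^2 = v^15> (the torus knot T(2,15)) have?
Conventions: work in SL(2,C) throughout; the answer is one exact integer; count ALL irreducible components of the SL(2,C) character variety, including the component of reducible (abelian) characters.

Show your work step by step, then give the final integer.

For T(2,15): irreducibility forces the central element u^2 = v^15 to one of +I, -I.
So on each irreducible component the traces are pinned: tr(u) = 2*cos(pi*alpha/2) with 1 <= alpha <= 1, tr(v) = 2*cos(pi*beta/15) with 1 <= beta <= 14.
The two central values (-1)^alpha I and (-1)^beta I must be the same matrix, so alpha and beta share a parity.
Enumerate parity-matched pairs: 1*7 odd-odd plus 0*7 even-even gives 7.
That is 7 components of irreducible characters, and with the reducible (abelian) component the total is 8.

8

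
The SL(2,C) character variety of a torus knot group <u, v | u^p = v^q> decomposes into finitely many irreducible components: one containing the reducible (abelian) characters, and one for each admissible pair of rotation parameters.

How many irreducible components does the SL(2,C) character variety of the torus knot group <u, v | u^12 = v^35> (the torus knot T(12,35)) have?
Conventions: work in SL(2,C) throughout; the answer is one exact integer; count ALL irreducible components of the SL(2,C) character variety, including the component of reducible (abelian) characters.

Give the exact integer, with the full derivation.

188

Gamma = < u, v | u^12 = v^35 > (torus knot T(12,35)); the central element u^12 = v^35 acts as +I or -I in any irreducible SL(2,C) representation.
This locks tr(u) to 2*cos(pi*alpha/12), alpha in 1..11, and tr(v) to 2*cos(pi*beta/35), beta in 1..34, on each component of irreducible characters.
Consistency of u^12 = (-1)^alpha I with v^35 = (-1)^beta I forces alpha = beta (mod 2).
Enumerate parity-matched pairs: 6*17 odd-odd plus 5*17 even-even gives 187.
That is 187 components of irreducible characters, and with the reducible (abelian) component the total is 188.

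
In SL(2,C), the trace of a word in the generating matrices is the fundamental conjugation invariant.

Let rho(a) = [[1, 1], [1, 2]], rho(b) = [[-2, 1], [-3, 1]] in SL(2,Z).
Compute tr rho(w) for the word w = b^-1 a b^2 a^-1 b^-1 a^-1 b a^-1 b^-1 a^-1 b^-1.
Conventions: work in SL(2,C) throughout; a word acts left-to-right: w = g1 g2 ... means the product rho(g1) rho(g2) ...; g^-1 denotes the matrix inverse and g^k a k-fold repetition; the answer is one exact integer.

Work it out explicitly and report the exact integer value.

rho(b^-1) = [[1, -1], [3, -2]]
... * rho(a) = [[1, 1], [1, 2]]  ->  [[0, -1], [1, -1]]
... * rho(b) = [[-2, 1], [-3, 1]]  ->  [[3, -1], [1, 0]]
... * rho(b) = [[-2, 1], [-3, 1]]  ->  [[-3, 2], [-2, 1]]
... * rho(a^-1) = [[2, -1], [-1, 1]]  ->  [[-8, 5], [-5, 3]]
... * rho(b^-1) = [[1, -1], [3, -2]]  ->  [[7, -2], [4, -1]]
... * rho(a^-1) = [[2, -1], [-1, 1]]  ->  [[16, -9], [9, -5]]
... * rho(b) = [[-2, 1], [-3, 1]]  ->  [[-5, 7], [-3, 4]]
... * rho(a^-1) = [[2, -1], [-1, 1]]  ->  [[-17, 12], [-10, 7]]
... * rho(b^-1) = [[1, -1], [3, -2]]  ->  [[19, -7], [11, -4]]
... * rho(a^-1) = [[2, -1], [-1, 1]]  ->  [[45, -26], [26, -15]]
... * rho(b^-1) = [[1, -1], [3, -2]]  ->  [[-33, 7], [-19, 4]]
tr = -33 + 4 = -29

-29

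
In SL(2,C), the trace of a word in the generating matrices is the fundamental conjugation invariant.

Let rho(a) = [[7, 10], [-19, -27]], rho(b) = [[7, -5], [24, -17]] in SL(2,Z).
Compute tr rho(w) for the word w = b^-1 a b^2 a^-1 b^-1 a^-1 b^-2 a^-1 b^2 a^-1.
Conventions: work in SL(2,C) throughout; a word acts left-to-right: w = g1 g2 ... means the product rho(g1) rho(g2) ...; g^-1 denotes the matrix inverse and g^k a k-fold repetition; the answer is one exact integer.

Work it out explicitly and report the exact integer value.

248139963494506410

rho(b^-1) = [[-17, 5], [-24, 7]]
... * rho(a) = [[7, 10], [-19, -27]]  ->  [[-214, -305], [-301, -429]]
... * rho(b) = [[7, -5], [24, -17]]  ->  [[-8818, 6255], [-12403, 8798]]
... * rho(b) = [[7, -5], [24, -17]]  ->  [[88394, -62245], [124331, -87551]]
... * rho(a^-1) = [[-27, -10], [19, 7]]  ->  [[-3569293, -1319655], [-5020406, -1856167]]
... * rho(b^-1) = [[-17, 5], [-24, 7]]  ->  [[92349701, -27084050], [129894910, -38095199]]
... * rho(a^-1) = [[-27, -10], [19, 7]]  ->  [[-3008038877, -1113085360], [-4230971351, -1565615493]]
... * rho(b^-1) = [[-17, 5], [-24, 7]]  ->  [[77850709549, -22831791905], [109501284799, -32114165206]]
... * rho(b^-1) = [[-17, 5], [-24, 7]]  ->  [[-775499056613, 229431004410], [-1090781876639, 322707267553]]
... * rho(a^-1) = [[-27, -10], [19, 7]]  ->  [[25297663612341, 9361007597000], [35582548752760, 13166769639261]]
... * rho(b) = [[7, -5], [24, -17]]  ->  [[401747827614387, -285625447210705], [565080312611584, -401747827631237]]
... * rho(b) = [[7, -5], [24, -17]]  ->  [[-4042775939756211, 2846893464510050], [-5686385674868600, 4004311506673109]]
... * rho(a^-1) = [[-27, -10], [19, 7]]  ->  [[163245926199108647, 60356013649132460], [229614331848241271, 84894037295397763]]
tr = 163245926199108647 + 84894037295397763 = 248139963494506410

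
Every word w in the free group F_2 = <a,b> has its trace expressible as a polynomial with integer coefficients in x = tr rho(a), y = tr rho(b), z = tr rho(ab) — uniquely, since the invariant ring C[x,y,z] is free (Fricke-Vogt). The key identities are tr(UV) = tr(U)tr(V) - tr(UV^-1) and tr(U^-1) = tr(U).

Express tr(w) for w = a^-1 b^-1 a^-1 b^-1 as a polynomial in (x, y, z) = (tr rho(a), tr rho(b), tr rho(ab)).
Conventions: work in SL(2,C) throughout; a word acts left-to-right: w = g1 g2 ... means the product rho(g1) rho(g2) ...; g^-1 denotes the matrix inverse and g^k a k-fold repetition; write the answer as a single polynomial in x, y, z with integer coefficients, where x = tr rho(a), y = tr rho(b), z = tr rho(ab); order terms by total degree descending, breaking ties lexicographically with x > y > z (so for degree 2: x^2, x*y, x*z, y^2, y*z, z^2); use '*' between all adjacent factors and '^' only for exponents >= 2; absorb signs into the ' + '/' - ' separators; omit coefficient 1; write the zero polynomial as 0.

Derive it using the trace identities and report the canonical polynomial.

z^2 - 2

reduce: trace(b^-1) = trace(b) = y
reduce: trace(b^-1 a) = trace(a) trace(b) - trace(a b)  (eliminate b^-1) = x*y - z
trace(a^-1 b^-1) = trace(b^-1) trace(a) - trace(b^-1 a)  (eliminate a^-1) = z
so trace(b^-1 a^-1 b^-1) = trace(a^-1 b^-1) trace(b) - trace(a^-1)  (eliminate b^-1) = y*z - x
trace(a b a) = trace(a) trace(b a) - trace(b)  (reduce the a square) = x*z - y
trace(a b a b) = trace(a b) trace(a b) - trace(1)  (split on a) = z^2 - 2
so trace(b a b^-1 a) = trace(a b a) trace(b) - trace(a b a b)  (eliminate b^-1) = x*y*z - y^2 - z^2 + 2
trace(a b^-1 a^-1 b) = trace(b a b^-1) trace(a) - trace(b a b^-1 a)  (eliminate a^-1) = -x*y*z + x^2 + y^2 + z^2 - 2
trace(b^-1 a^-1 b^-1 a) = trace(a b^-1 a^-1) trace(b) - trace(a b^-1 a^-1 b)  (eliminate b^-1) = x*y*z - x^2 - z^2 + 2
trace(a^-1 b^-1 a^-1 b^-1) = trace(b^-1 a^-1 b^-1) trace(a) - trace(b^-1 a^-1 b^-1 a)  (eliminate a^-1) = z^2 - 2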